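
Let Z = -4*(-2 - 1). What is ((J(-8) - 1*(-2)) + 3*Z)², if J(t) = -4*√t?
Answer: 1316 - 608*I*√2 ≈ 1316.0 - 859.84*I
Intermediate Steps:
Z = 12 (Z = -4*(-3) = 12)
((J(-8) - 1*(-2)) + 3*Z)² = ((-8*I*√2 - 1*(-2)) + 3*12)² = ((-8*I*√2 + 2) + 36)² = ((2 - 8*I*√2) + 36)² = (38 - 8*I*√2)²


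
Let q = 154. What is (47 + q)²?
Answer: 40401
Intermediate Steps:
(47 + q)² = (47 + 154)² = 201² = 40401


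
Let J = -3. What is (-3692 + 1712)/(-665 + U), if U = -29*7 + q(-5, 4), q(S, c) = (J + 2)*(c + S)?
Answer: 660/289 ≈ 2.2837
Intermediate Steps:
q(S, c) = -S - c (q(S, c) = (-3 + 2)*(c + S) = -(S + c) = -S - c)
U = -202 (U = -29*7 + (-1*(-5) - 1*4) = -203 + (5 - 4) = -203 + 1 = -202)
(-3692 + 1712)/(-665 + U) = (-3692 + 1712)/(-665 - 202) = -1980/(-867) = -1980*(-1/867) = 660/289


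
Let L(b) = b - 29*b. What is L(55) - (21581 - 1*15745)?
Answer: -7376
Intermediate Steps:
L(b) = -28*b
L(55) - (21581 - 1*15745) = -28*55 - (21581 - 1*15745) = -1540 - (21581 - 15745) = -1540 - 1*5836 = -1540 - 5836 = -7376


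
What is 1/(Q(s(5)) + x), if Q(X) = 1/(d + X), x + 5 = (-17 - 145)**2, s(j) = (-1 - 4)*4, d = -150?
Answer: 170/4460629 ≈ 3.8111e-5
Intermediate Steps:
s(j) = -20 (s(j) = -5*4 = -20)
x = 26239 (x = -5 + (-17 - 145)**2 = -5 + (-162)**2 = -5 + 26244 = 26239)
Q(X) = 1/(-150 + X)
1/(Q(s(5)) + x) = 1/(1/(-150 - 20) + 26239) = 1/(1/(-170) + 26239) = 1/(-1/170 + 26239) = 1/(4460629/170) = 170/4460629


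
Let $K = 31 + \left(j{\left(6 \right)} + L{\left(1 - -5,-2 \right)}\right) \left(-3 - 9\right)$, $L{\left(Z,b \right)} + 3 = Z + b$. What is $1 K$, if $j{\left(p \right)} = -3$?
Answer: $55$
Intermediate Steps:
$L{\left(Z,b \right)} = -3 + Z + b$ ($L{\left(Z,b \right)} = -3 + \left(Z + b\right) = -3 + Z + b$)
$K = 55$ ($K = 31 + \left(-3 - -1\right) \left(-3 - 9\right) = 31 + \left(-3 - -1\right) \left(-12\right) = 31 + \left(-3 + 1\right) \left(-12\right) = 31 - -24 = 31 + 24 = 55$)
$1 K = 1 \cdot 55 = 55$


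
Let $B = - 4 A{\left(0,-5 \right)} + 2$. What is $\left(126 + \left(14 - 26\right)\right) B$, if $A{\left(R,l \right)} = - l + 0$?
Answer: $-2052$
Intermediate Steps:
$A{\left(R,l \right)} = - l$
$B = -18$ ($B = - 4 \left(\left(-1\right) \left(-5\right)\right) + 2 = \left(-4\right) 5 + 2 = -20 + 2 = -18$)
$\left(126 + \left(14 - 26\right)\right) B = \left(126 + \left(14 - 26\right)\right) \left(-18\right) = \left(126 - 12\right) \left(-18\right) = 114 \left(-18\right) = -2052$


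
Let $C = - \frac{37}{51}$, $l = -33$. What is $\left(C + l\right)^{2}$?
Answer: $\frac{2958400}{2601} \approx 1137.4$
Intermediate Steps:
$C = - \frac{37}{51}$ ($C = \left(-37\right) \frac{1}{51} = - \frac{37}{51} \approx -0.72549$)
$\left(C + l\right)^{2} = \left(- \frac{37}{51} - 33\right)^{2} = \left(- \frac{1720}{51}\right)^{2} = \frac{2958400}{2601}$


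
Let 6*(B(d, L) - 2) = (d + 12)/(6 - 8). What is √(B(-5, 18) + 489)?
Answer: √17655/6 ≈ 22.145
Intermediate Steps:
B(d, L) = 1 - d/12 (B(d, L) = 2 + ((d + 12)/(6 - 8))/6 = 2 + ((12 + d)/(-2))/6 = 2 + ((12 + d)*(-½))/6 = 2 + (-6 - d/2)/6 = 2 + (-1 - d/12) = 1 - d/12)
√(B(-5, 18) + 489) = √((1 - 1/12*(-5)) + 489) = √((1 + 5/12) + 489) = √(17/12 + 489) = √(5885/12) = √17655/6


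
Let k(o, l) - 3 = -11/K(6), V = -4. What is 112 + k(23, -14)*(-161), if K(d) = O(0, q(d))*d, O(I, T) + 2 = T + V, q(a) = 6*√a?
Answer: -65009/180 + 1771*√6/180 ≈ -337.06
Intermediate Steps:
O(I, T) = -6 + T (O(I, T) = -2 + (T - 4) = -2 + (-4 + T) = -6 + T)
K(d) = d*(-6 + 6*√d) (K(d) = (-6 + 6*√d)*d = d*(-6 + 6*√d))
k(o, l) = 3 - 11/(-36 + 36*√6) (k(o, l) = 3 - 11/(-6*6 + 6*6^(3/2)) = 3 - 11/(-36 + 6*(6*√6)) = 3 - 11/(-36 + 36*√6))
112 + k(23, -14)*(-161) = 112 + (529/180 - 11*√6/180)*(-161) = 112 + (-85169/180 + 1771*√6/180) = -65009/180 + 1771*√6/180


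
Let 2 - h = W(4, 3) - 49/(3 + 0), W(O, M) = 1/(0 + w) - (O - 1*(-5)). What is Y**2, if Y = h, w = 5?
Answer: 165649/225 ≈ 736.22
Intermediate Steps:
W(O, M) = -24/5 - O (W(O, M) = 1/(0 + 5) - (O - 1*(-5)) = 1/5 - (O + 5) = 1/5 - (5 + O) = 1/5 + (-5 - O) = -24/5 - O)
h = 407/15 (h = 2 - ((-24/5 - 1*4) - 49/(3 + 0)) = 2 - ((-24/5 - 4) - 49/3) = 2 - (-44/5 - 49/3) = 2 - 1*(-377/15) = 2 + 377/15 = 407/15 ≈ 27.133)
Y = 407/15 ≈ 27.133
Y**2 = (407/15)**2 = 165649/225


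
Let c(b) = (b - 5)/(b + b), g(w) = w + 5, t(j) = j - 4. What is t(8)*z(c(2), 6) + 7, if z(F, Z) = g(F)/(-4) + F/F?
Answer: 27/4 ≈ 6.7500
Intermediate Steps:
t(j) = -4 + j
g(w) = 5 + w
c(b) = (-5 + b)/(2*b) (c(b) = (-5 + b)/((2*b)) = (-5 + b)*(1/(2*b)) = (-5 + b)/(2*b))
z(F, Z) = -¼ - F/4 (z(F, Z) = (5 + F)/(-4) + F/F = (5 + F)*(-¼) + 1 = (-5/4 - F/4) + 1 = -¼ - F/4)
t(8)*z(c(2), 6) + 7 = (-4 + 8)*(-¼ - (-5 + 2)/(8*2)) + 7 = 4*(-¼ - (-3)/(8*2)) + 7 = 4*(-¼ - ¼*(-¾)) + 7 = 4*(-¼ + 3/16) + 7 = 4*(-1/16) + 7 = -¼ + 7 = 27/4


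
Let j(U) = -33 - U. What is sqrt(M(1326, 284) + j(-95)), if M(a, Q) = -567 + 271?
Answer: 3*I*sqrt(26) ≈ 15.297*I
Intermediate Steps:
M(a, Q) = -296
sqrt(M(1326, 284) + j(-95)) = sqrt(-296 + (-33 - 1*(-95))) = sqrt(-296 + (-33 + 95)) = sqrt(-296 + 62) = sqrt(-234) = 3*I*sqrt(26)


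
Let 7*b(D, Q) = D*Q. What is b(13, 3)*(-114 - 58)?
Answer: -6708/7 ≈ -958.29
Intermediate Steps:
b(D, Q) = D*Q/7 (b(D, Q) = (D*Q)/7 = D*Q/7)
b(13, 3)*(-114 - 58) = ((⅐)*13*3)*(-114 - 58) = (39/7)*(-172) = -6708/7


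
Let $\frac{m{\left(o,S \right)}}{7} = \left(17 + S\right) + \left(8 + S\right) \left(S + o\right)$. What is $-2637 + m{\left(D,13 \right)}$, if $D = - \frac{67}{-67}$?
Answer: $-369$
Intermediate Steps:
$D = 1$ ($D = \left(-67\right) \left(- \frac{1}{67}\right) = 1$)
$m{\left(o,S \right)} = 119 + 7 S + 7 \left(8 + S\right) \left(S + o\right)$ ($m{\left(o,S \right)} = 7 \left(\left(17 + S\right) + \left(8 + S\right) \left(S + o\right)\right) = 7 \left(17 + S + \left(8 + S\right) \left(S + o\right)\right) = 119 + 7 S + 7 \left(8 + S\right) \left(S + o\right)$)
$-2637 + m{\left(D,13 \right)} = -2637 + \left(119 + 7 \cdot 13^{2} + 56 \cdot 1 + 63 \cdot 13 + 7 \cdot 13 \cdot 1\right) = -2637 + \left(119 + 7 \cdot 169 + 56 + 819 + 91\right) = -2637 + \left(119 + 1183 + 56 + 819 + 91\right) = -2637 + 2268 = -369$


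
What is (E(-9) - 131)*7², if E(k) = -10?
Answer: -6909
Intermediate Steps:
(E(-9) - 131)*7² = (-10 - 131)*7² = -141*49 = -6909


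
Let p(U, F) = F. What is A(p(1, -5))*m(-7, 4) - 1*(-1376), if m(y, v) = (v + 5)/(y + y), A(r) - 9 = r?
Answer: 9614/7 ≈ 1373.4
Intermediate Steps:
A(r) = 9 + r
m(y, v) = (5 + v)/(2*y) (m(y, v) = (5 + v)/((2*y)) = (5 + v)*(1/(2*y)) = (5 + v)/(2*y))
A(p(1, -5))*m(-7, 4) - 1*(-1376) = (9 - 5)*((½)*(5 + 4)/(-7)) - 1*(-1376) = 4*((½)*(-⅐)*9) + 1376 = 4*(-9/14) + 1376 = -18/7 + 1376 = 9614/7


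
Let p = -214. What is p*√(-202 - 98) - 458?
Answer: -458 - 2140*I*√3 ≈ -458.0 - 3706.6*I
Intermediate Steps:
p*√(-202 - 98) - 458 = -214*√(-202 - 98) - 458 = -2140*I*√3 - 458 = -458 - 2140*I*√3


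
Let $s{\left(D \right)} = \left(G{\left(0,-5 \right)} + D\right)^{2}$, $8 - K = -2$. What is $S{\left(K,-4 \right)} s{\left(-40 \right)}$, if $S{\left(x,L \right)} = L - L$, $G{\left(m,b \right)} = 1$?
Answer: $0$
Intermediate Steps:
$K = 10$ ($K = 8 - -2 = 8 + 2 = 10$)
$S{\left(x,L \right)} = 0$
$s{\left(D \right)} = \left(1 + D\right)^{2}$
$S{\left(K,-4 \right)} s{\left(-40 \right)} = 0 \left(1 - 40\right)^{2} = 0 \left(-39\right)^{2} = 0 \cdot 1521 = 0$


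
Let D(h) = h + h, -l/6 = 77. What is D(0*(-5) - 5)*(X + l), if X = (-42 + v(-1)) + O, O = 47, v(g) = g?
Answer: 4580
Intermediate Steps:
l = -462 (l = -6*77 = -462)
D(h) = 2*h
X = 4 (X = (-42 - 1) + 47 = -43 + 47 = 4)
D(0*(-5) - 5)*(X + l) = (2*(0*(-5) - 5))*(4 - 462) = (2*(0 - 5))*(-458) = (2*(-5))*(-458) = -10*(-458) = 4580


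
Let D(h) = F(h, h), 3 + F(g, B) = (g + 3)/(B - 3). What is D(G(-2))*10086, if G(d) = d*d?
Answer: 40344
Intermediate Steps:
F(g, B) = -3 + (3 + g)/(-3 + B) (F(g, B) = -3 + (g + 3)/(B - 3) = -3 + (3 + g)/(-3 + B))
G(d) = d**2
D(h) = (12 - 2*h)/(-3 + h) (D(h) = (12 + h - 3*h)/(-3 + h) = (12 - 2*h)/(-3 + h))
D(G(-2))*10086 = (2*(6 - 1*(-2)**2)/(-3 + (-2)**2))*10086 = (2*(6 - 1*4)/(-3 + 4))*10086 = (2*(6 - 4)/1)*10086 = (2*1*2)*10086 = 4*10086 = 40344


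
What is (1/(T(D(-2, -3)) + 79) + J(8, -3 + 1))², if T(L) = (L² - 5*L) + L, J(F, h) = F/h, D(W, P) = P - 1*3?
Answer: 308025/19321 ≈ 15.943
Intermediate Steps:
D(W, P) = -3 + P (D(W, P) = P - 3 = -3 + P)
T(L) = L² - 4*L
(1/(T(D(-2, -3)) + 79) + J(8, -3 + 1))² = (1/((-3 - 3)*(-4 + (-3 - 3)) + 79) + 8/(-3 + 1))² = (1/(-6*(-4 - 6) + 79) + 8/(-2))² = (1/(-6*(-10) + 79) + 8*(-½))² = (1/(60 + 79) - 4)² = (1/139 - 4)² = (-555/139)² = 308025/19321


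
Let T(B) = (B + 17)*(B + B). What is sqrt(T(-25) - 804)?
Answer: 2*I*sqrt(101) ≈ 20.1*I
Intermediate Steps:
T(B) = 2*B*(17 + B) (T(B) = (17 + B)*(2*B) = 2*B*(17 + B))
sqrt(T(-25) - 804) = sqrt(2*(-25)*(17 - 25) - 804) = sqrt(2*(-25)*(-8) - 804) = sqrt(400 - 804) = sqrt(-404) = 2*I*sqrt(101)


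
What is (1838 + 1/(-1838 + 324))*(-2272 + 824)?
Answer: -2014697244/757 ≈ -2.6614e+6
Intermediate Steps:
(1838 + 1/(-1838 + 324))*(-2272 + 824) = (1838 + 1/(-1514))*(-1448) = (1838 - 1/1514)*(-1448) = (2782731/1514)*(-1448) = -2014697244/757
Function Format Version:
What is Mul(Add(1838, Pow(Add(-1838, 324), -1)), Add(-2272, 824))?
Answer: Rational(-2014697244, 757) ≈ -2.6614e+6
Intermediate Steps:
Mul(Add(1838, Pow(Add(-1838, 324), -1)), Add(-2272, 824)) = Mul(Add(1838, Pow(-1514, -1)), -1448) = Mul(Add(1838, Rational(-1, 1514)), -1448) = Mul(Rational(2782731, 1514), -1448) = Rational(-2014697244, 757)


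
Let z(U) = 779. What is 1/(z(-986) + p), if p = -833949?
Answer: -1/833170 ≈ -1.2002e-6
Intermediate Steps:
1/(z(-986) + p) = 1/(779 - 833949) = 1/(-833170) = -1/833170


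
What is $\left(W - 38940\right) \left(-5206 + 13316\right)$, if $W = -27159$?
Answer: $-536062890$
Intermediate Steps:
$\left(W - 38940\right) \left(-5206 + 13316\right) = \left(-27159 - 38940\right) \left(-5206 + 13316\right) = \left(-66099\right) 8110 = -536062890$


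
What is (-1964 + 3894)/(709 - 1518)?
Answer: -1930/809 ≈ -2.3857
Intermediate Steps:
(-1964 + 3894)/(709 - 1518) = 1930/(-809) = 1930*(-1/809) = -1930/809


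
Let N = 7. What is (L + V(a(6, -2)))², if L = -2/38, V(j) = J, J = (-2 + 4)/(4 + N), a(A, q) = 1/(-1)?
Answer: 729/43681 ≈ 0.016689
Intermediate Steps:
a(A, q) = -1
J = 2/11 (J = (-2 + 4)/(4 + 7) = 2/11 ≈ 0.18182)
V(j) = 2/11
L = -1/19 (L = -2*1/38 = -1/19 ≈ -0.052632)
(L + V(a(6, -2)))² = (-1/19 + 2/11)² = (27/209)² = 729/43681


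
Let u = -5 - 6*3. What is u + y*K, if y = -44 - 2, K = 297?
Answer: -13685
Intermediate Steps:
y = -46
u = -23 (u = -5 - 18 = -23)
u + y*K = -23 - 46*297 = -23 - 13662 = -13685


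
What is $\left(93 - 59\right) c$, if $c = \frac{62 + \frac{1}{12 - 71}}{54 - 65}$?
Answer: $- \frac{124338}{649} \approx -191.58$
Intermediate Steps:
$c = - \frac{3657}{649}$ ($c = \frac{62 + \frac{1}{-59}}{-11} = \left(62 - \frac{1}{59}\right) \left(- \frac{1}{11}\right) = \frac{3657}{59} \left(- \frac{1}{11}\right) = - \frac{3657}{649} \approx -5.6348$)
$\left(93 - 59\right) c = \left(93 - 59\right) \left(- \frac{3657}{649}\right) = 34 \left(- \frac{3657}{649}\right) = - \frac{124338}{649}$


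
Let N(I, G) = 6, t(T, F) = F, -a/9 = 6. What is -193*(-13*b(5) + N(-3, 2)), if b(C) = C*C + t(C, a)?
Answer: -73919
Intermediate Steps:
a = -54 (a = -9*6 = -54)
b(C) = -54 + C² (b(C) = C*C - 54 = C² - 54 = -54 + C²)
-193*(-13*b(5) + N(-3, 2)) = -193*(-13*(-54 + 5²) + 6) = -193*(-13*(-54 + 25) + 6) = -193*(-13*(-29) + 6) = -193*(377 + 6) = -193*383 = -73919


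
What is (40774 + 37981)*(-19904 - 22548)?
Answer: -3343307260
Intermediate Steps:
(40774 + 37981)*(-19904 - 22548) = 78755*(-42452) = -3343307260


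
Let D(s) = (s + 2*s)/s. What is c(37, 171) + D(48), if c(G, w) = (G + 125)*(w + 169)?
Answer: 55083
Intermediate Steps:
c(G, w) = (125 + G)*(169 + w)
D(s) = 3 (D(s) = (3*s)/s = 3)
c(37, 171) + D(48) = (21125 + 125*171 + 169*37 + 37*171) + 3 = (21125 + 21375 + 6253 + 6327) + 3 = 55080 + 3 = 55083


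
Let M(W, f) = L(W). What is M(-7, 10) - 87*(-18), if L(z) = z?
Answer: 1559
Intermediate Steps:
M(W, f) = W
M(-7, 10) - 87*(-18) = -7 - 87*(-18) = -7 + 1566 = 1559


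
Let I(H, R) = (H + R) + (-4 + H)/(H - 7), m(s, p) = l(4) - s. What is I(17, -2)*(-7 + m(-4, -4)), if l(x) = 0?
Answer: -489/10 ≈ -48.900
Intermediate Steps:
m(s, p) = -s (m(s, p) = 0 - s = -s)
I(H, R) = H + R + (-4 + H)/(-7 + H) (I(H, R) = (H + R) + (-4 + H)/(-7 + H) = H + R + (-4 + H)/(-7 + H))
I(17, -2)*(-7 + m(-4, -4)) = ((-4 + 17**2 - 7*(-2) - 6*17 + 17*(-2))/(-7 + 17))*(-7 - 1*(-4)) = ((-4 + 289 + 14 - 102 - 34)/10)*(-7 + 4) = ((1/10)*163)*(-3) = (163/10)*(-3) = -489/10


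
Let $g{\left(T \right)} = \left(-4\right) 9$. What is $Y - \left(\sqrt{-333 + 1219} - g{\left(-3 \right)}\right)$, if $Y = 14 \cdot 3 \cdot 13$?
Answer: $510 - \sqrt{886} \approx 480.23$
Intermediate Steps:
$g{\left(T \right)} = -36$
$Y = 546$ ($Y = 42 \cdot 13 = 546$)
$Y - \left(\sqrt{-333 + 1219} - g{\left(-3 \right)}\right) = 546 - \left(\sqrt{-333 + 1219} - -36\right) = 546 - \left(\sqrt{886} + 36\right) = 546 - \left(36 + \sqrt{886}\right) = 510 - \sqrt{886}$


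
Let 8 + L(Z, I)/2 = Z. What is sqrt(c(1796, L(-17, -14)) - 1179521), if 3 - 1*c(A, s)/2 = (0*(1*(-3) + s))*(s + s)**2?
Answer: I*sqrt(1179515) ≈ 1086.1*I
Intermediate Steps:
L(Z, I) = -16 + 2*Z
c(A, s) = 6 (c(A, s) = 6 - 2*0*(1*(-3) + s)*(s + s)**2 = 6 - 2*0*(-3 + s)*(2*s)**2 = 6 - 0*4*s**2 = 6 - 2*0 = 6 + 0 = 6)
sqrt(c(1796, L(-17, -14)) - 1179521) = sqrt(6 - 1179521) = sqrt(-1179515) = I*sqrt(1179515)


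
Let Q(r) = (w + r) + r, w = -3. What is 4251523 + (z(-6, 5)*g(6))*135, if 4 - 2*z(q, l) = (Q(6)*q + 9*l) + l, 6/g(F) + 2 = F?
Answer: 4252333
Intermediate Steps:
g(F) = 6/(-2 + F)
Q(r) = -3 + 2*r (Q(r) = (-3 + r) + r = -3 + 2*r)
z(q, l) = 2 - 5*l - 9*q/2 (z(q, l) = 2 - (((-3 + 2*6)*q + 9*l) + l)/2 = 2 - (((-3 + 12)*q + 9*l) + l)/2 = 2 - ((9*q + 9*l) + l)/2 = 2 - ((9*l + 9*q) + l)/2 = 2 - (9*q + 10*l)/2 = 2 + (-5*l - 9*q/2) = 2 - 5*l - 9*q/2)
4251523 + (z(-6, 5)*g(6))*135 = 4251523 + ((2 - 5*5 - 9/2*(-6))*(6/(-2 + 6)))*135 = 4251523 + ((2 - 25 + 27)*(6/4))*135 = 4251523 + (4*(6*(1/4)))*135 = 4251523 + (4*(3/2))*135 = 4251523 + 6*135 = 4251523 + 810 = 4252333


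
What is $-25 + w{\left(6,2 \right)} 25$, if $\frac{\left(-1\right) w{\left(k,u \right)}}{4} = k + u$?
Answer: $-825$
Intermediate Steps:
$w{\left(k,u \right)} = - 4 k - 4 u$ ($w{\left(k,u \right)} = - 4 \left(k + u\right) = - 4 k - 4 u$)
$-25 + w{\left(6,2 \right)} 25 = -25 + \left(\left(-4\right) 6 - 8\right) 25 = -25 + \left(-24 - 8\right) 25 = -25 - 800 = -825$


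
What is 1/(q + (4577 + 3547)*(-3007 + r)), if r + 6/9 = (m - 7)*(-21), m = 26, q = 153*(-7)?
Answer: -1/27676831 ≈ -3.6131e-8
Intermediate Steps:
q = -1071
r = -1199/3 (r = -⅔ + (26 - 7)*(-21) = -⅔ + 19*(-21) = -⅔ - 399 = -1199/3 ≈ -399.67)
1/(q + (4577 + 3547)*(-3007 + r)) = 1/(-1071 + (4577 + 3547)*(-3007 - 1199/3)) = 1/(-1071 + 8124*(-10220/3)) = 1/(-1071 - 27675760) = 1/(-27676831) = -1/27676831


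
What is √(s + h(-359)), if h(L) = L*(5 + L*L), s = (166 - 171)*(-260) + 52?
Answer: I*√46268722 ≈ 6802.1*I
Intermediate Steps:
s = 1352 (s = -5*(-260) + 52 = 1300 + 52 = 1352)
h(L) = L*(5 + L²)
√(s + h(-359)) = √(1352 - 359*(5 + (-359)²)) = √(1352 - 359*(5 + 128881)) = √(1352 - 359*128886) = √(1352 - 46270074) = √(-46268722) = I*√46268722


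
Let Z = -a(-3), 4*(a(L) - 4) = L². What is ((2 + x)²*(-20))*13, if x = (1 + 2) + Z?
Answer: -1625/4 ≈ -406.25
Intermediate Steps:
a(L) = 4 + L²/4
Z = -25/4 (Z = -(4 + (¼)*(-3)²) = -(4 + (¼)*9) = -(4 + 9/4) = -1*25/4 = -25/4 ≈ -6.2500)
x = -13/4 (x = (1 + 2) - 25/4 = 3 - 25/4 = -13/4 ≈ -3.2500)
((2 + x)²*(-20))*13 = ((2 - 13/4)²*(-20))*13 = ((-5/4)²*(-20))*13 = ((25/16)*(-20))*13 = -125/4*13 = -1625/4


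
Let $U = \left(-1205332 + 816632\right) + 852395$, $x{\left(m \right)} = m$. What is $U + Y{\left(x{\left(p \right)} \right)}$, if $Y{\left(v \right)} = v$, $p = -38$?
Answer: $463657$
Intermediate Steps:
$U = 463695$ ($U = -388700 + 852395 = 463695$)
$U + Y{\left(x{\left(p \right)} \right)} = 463695 - 38 = 463657$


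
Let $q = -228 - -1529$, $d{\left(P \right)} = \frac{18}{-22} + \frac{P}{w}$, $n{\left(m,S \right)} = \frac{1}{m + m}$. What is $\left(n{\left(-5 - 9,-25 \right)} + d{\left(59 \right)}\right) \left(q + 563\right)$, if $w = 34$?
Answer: $\frac{2150590}{1309} \approx 1642.9$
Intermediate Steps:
$n{\left(m,S \right)} = \frac{1}{2 m}$
$d{\left(P \right)} = - \frac{9}{11} + \frac{P}{34}$ ($d{\left(P \right)} = \frac{18}{-22} + \frac{P}{34} = 18 \left(- \frac{1}{22}\right) + P \frac{1}{34} = - \frac{9}{11} + \frac{P}{34}$)
$q = 1301$ ($q = -228 + 1529 = 1301$)
$\left(n{\left(-5 - 9,-25 \right)} + d{\left(59 \right)}\right) \left(q + 563\right) = \left(\frac{1}{2 \left(-5 - 9\right)} + \left(- \frac{9}{11} + \frac{1}{34} \cdot 59\right)\right) \left(1301 + 563\right) = \left(\frac{1}{2 \left(-14\right)} + \left(- \frac{9}{11} + \frac{59}{34}\right)\right) 1864 = \left(\frac{1}{2} \left(- \frac{1}{14}\right) + \frac{343}{374}\right) 1864 = \left(- \frac{1}{28} + \frac{343}{374}\right) 1864 = \frac{4615}{5236} \cdot 1864 = \frac{2150590}{1309}$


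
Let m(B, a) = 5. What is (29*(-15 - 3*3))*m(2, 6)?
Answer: -3480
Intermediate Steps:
(29*(-15 - 3*3))*m(2, 6) = (29*(-15 - 3*3))*5 = (29*(-15 - 1*9))*5 = (29*(-15 - 9))*5 = (29*(-24))*5 = -696*5 = -3480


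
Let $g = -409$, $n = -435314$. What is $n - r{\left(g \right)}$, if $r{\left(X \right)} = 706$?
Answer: $-436020$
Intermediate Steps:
$n - r{\left(g \right)} = -435314 - 706 = -436020$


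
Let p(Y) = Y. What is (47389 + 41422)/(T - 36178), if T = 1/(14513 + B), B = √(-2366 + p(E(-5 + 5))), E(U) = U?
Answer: 88811*(-13*√14 + 14513*I)/(-525051313*I + 470314*√14) ≈ -2.4548 + 1.819e-11*I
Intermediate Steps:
B = 13*I*√14 (B = √(-2366 + (-5 + 5)) = √(-2366 + 0) = √(-2366) = 13*I*√14 ≈ 48.642*I)
T = 1/(14513 + 13*I*√14) ≈ 6.8903e-5 - 2.309e-7*I
(47389 + 41422)/(T - 36178) = (47389 + 41422)/((14513/210629535 - 13*I*√14/210629535) - 36178) = 88811/(-7620155302717/210629535 - 13*I*√14/210629535)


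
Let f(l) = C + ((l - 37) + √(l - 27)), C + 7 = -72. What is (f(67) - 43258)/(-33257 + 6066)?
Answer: 43307/27191 - 2*√10/27191 ≈ 1.5925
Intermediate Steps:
C = -79 (C = -7 - 72 = -79)
f(l) = -116 + l + √(-27 + l) (f(l) = -79 + ((l - 37) + √(l - 27)) = -79 + ((-37 + l) + √(-27 + l)) = -79 + (-37 + l + √(-27 + l)) = -116 + l + √(-27 + l))
(f(67) - 43258)/(-33257 + 6066) = ((-116 + 67 + √(-27 + 67)) - 43258)/(-33257 + 6066) = ((-116 + 67 + √40) - 43258)/(-27191) = ((-116 + 67 + 2*√10) - 43258)*(-1/27191) = ((-49 + 2*√10) - 43258)*(-1/27191) = (-43307 + 2*√10)*(-1/27191) = 43307/27191 - 2*√10/27191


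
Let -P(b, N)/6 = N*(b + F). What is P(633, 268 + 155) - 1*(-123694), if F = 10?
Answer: -1508240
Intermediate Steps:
P(b, N) = -6*N*(10 + b) (P(b, N) = -6*N*(b + 10) = -6*N*(10 + b))
P(633, 268 + 155) - 1*(-123694) = -6*(268 + 155)*(10 + 633) - 1*(-123694) = -6*423*643 + 123694 = -1631934 + 123694 = -1508240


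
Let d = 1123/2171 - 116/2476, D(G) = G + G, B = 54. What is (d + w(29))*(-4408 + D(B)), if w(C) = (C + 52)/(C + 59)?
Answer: -176819690475/29564678 ≈ -5980.8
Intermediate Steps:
w(C) = (52 + C)/(59 + C)
D(G) = 2*G
d = 632178/1343849 (d = 1123*(1/2171) - 116*1/2476 = 1123/2171 - 29/619 = 632178/1343849 ≈ 0.47042)
(d + w(29))*(-4408 + D(B)) = (632178/1343849 + (52 + 29)/(59 + 29))*(-4408 + 2*54) = (632178/1343849 + 81/88)*(-4408 + 108) = (632178/1343849 + (1/88)*81)*(-4300) = (632178/1343849 + 81/88)*(-4300) = (164483433/118258712)*(-4300) = -176819690475/29564678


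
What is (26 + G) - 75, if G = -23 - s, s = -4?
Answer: -68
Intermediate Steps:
G = -19 (G = -23 - 1*(-4) = -23 + 4 = -19)
(26 + G) - 75 = (26 - 19) - 75 = 7 - 75 = -68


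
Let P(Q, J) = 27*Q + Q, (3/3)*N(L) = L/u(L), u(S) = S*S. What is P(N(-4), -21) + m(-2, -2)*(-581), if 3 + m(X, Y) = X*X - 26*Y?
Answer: -30800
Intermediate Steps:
u(S) = S**2
N(L) = 1/L (N(L) = L/(L**2) = L/L**2 = 1/L)
P(Q, J) = 28*Q
m(X, Y) = -3 + X**2 - 26*Y (m(X, Y) = -3 + (X*X - 26*Y) = -3 + (X**2 - 26*Y) = -3 + X**2 - 26*Y)
P(N(-4), -21) + m(-2, -2)*(-581) = 28/(-4) + (-3 + (-2)**2 - 26*(-2))*(-581) = 28*(-1/4) + (-3 + 4 + 52)*(-581) = -7 + 53*(-581) = -7 - 30793 = -30800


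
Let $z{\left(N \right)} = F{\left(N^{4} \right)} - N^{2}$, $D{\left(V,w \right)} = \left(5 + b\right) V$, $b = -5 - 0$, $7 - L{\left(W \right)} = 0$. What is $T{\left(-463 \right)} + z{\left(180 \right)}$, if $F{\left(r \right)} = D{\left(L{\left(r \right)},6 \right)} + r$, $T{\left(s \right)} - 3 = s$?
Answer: $1049727140$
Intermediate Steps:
$L{\left(W \right)} = 7$ ($L{\left(W \right)} = 7 - 0 = 7 + 0 = 7$)
$b = -5$ ($b = -5 + 0 = -5$)
$T{\left(s \right)} = 3 + s$
$D{\left(V,w \right)} = 0$ ($D{\left(V,w \right)} = \left(5 - 5\right) V = 0 V = 0$)
$F{\left(r \right)} = r$ ($F{\left(r \right)} = 0 + r = r$)
$z{\left(N \right)} = N^{4} - N^{2}$
$T{\left(-463 \right)} + z{\left(180 \right)} = \left(3 - 463\right) + \left(180^{4} - 180^{2}\right) = -460 + \left(1049760000 - 32400\right) = -460 + 1049727600 = 1049727140$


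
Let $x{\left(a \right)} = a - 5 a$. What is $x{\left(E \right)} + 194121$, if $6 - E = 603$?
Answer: $196509$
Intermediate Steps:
$E = -597$ ($E = 6 - 603 = -597$)
$x{\left(a \right)} = - 4 a$
$x{\left(E \right)} + 194121 = \left(-4\right) \left(-597\right) + 194121 = 2388 + 194121 = 196509$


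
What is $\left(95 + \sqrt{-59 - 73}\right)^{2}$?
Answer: $8893 + 380 i \sqrt{33} \approx 8893.0 + 2182.9 i$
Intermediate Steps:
$\left(95 + \sqrt{-59 - 73}\right)^{2} = \left(95 + \sqrt{-132}\right)^{2} = \left(95 + 2 i \sqrt{33}\right)^{2}$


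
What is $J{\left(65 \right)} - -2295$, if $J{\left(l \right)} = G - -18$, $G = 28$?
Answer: $2341$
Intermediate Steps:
$J{\left(l \right)} = 46$ ($J{\left(l \right)} = 28 - -18 = 28 + 18 = 46$)
$J{\left(65 \right)} - -2295 = 46 - -2295 = 46 + 2295 = 2341$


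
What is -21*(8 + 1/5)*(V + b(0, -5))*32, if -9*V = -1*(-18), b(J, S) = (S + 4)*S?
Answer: -82656/5 ≈ -16531.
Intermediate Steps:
b(J, S) = S*(4 + S) (b(J, S) = (4 + S)*S = S*(4 + S))
V = -2 (V = -(-1)*(-18)/9 = -1/9*18 = -2)
-21*(8 + 1/5)*(V + b(0, -5))*32 = -21*(8 + 1/5)*(-2 - 5*(4 - 5))*32 = -21*(8 + 1/5)*(-2 - 5*(-1))*32 = -861*(-2 + 5)/5*32 = -861*3/5*32 = -21*123/5*32 = -2583/5*32 = -82656/5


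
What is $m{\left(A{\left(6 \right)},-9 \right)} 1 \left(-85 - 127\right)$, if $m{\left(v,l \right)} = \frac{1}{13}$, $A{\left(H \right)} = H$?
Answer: $- \frac{212}{13} \approx -16.308$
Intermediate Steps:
$m{\left(v,l \right)} = \frac{1}{13}$
$m{\left(A{\left(6 \right)},-9 \right)} 1 \left(-85 - 127\right) = \frac{1}{13} \cdot 1 \left(-85 - 127\right) = \frac{1}{13} \left(-212\right) = - \frac{212}{13}$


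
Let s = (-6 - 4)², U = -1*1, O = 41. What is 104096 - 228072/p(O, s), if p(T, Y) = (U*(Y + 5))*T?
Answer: 149453784/1435 ≈ 1.0415e+5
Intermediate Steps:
U = -1
s = 100 (s = (-10)² = 100)
p(T, Y) = T*(-5 - Y) (p(T, Y) = (-(Y + 5))*T = (-(5 + Y))*T = (-5 - Y)*T = T*(-5 - Y))
104096 - 228072/p(O, s) = 104096 - 228072*(-1/(41*(5 + 100))) = 104096 - 228072/((-1*41*105)) = 104096 - 228072/(-4305) = 104096 - 228072*(-1/4305) = 104096 + 76024/1435 = 149453784/1435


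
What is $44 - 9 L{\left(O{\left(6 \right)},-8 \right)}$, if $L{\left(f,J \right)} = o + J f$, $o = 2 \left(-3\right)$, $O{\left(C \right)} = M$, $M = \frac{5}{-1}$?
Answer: $-262$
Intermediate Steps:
$M = -5$ ($M = 5 \left(-1\right) = -5$)
$O{\left(C \right)} = -5$
$o = -6$
$L{\left(f,J \right)} = -6 + J f$
$44 - 9 L{\left(O{\left(6 \right)},-8 \right)} = 44 - 9 \left(-6 - -40\right) = 44 - 9 \left(-6 + 40\right) = 44 - 306 = -262$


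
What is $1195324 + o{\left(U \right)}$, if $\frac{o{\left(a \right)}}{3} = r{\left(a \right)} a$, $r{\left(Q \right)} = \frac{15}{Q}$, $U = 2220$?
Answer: $1195369$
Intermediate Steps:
$o{\left(a \right)} = 45$ ($o{\left(a \right)} = 3 \frac{15}{a} a = 3 \cdot 15 = 45$)
$1195324 + o{\left(U \right)} = 1195324 + 45 = 1195369$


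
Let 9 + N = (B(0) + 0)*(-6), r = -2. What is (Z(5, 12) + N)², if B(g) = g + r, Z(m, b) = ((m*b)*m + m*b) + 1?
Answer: 132496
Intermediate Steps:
Z(m, b) = 1 + b*m + b*m² (Z(m, b) = ((b*m)*m + b*m) + 1 = (b*m² + b*m) + 1 = (b*m + b*m²) + 1 = 1 + b*m + b*m²)
B(g) = -2 + g (B(g) = g - 2 = -2 + g)
N = 3 (N = -9 + ((-2 + 0) + 0)*(-6) = -9 + (-2 + 0)*(-6) = -9 - 2*(-6) = -9 + 12 = 3)
(Z(5, 12) + N)² = ((1 + 12*5 + 12*5²) + 3)² = ((1 + 60 + 12*25) + 3)² = ((1 + 60 + 300) + 3)² = (361 + 3)² = 364² = 132496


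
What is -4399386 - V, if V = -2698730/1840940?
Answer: -809900296411/184094 ≈ -4.3994e+6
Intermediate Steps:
V = -269873/184094 (V = -2698730*1/1840940 = -269873/184094 ≈ -1.4660)
-4399386 - V = -4399386 - 1*(-269873/184094) = -4399386 + 269873/184094 = -809900296411/184094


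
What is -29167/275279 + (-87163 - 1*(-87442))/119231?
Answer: -3400807736/32821790449 ≈ -0.10361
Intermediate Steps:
-29167/275279 + (-87163 - 1*(-87442))/119231 = -29167*1/275279 + (-87163 + 87442)*(1/119231) = -29167/275279 + 279*(1/119231) = -29167/275279 + 279/119231 = -3400807736/32821790449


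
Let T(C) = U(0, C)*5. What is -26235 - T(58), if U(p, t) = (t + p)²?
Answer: -43055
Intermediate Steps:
U(p, t) = (p + t)²
T(C) = 5*C² (T(C) = (0 + C)²*5 = C²*5 = 5*C²)
-26235 - T(58) = -26235 - 5*58² = -26235 - 5*3364 = -26235 - 1*16820 = -26235 - 16820 = -43055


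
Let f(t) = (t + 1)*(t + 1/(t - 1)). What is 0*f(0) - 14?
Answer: -14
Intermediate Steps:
f(t) = (1 + t)*(t + 1/(-1 + t))
0*f(0) - 14 = 0*((1 + 0**3)/(-1 + 0)) - 14 = 0*((1 + 0)/(-1)) - 14 = 0*(-1*1) - 14 = 0*(-1) - 14 = 0 - 14 = -14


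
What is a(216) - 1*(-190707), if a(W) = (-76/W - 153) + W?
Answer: 10301561/54 ≈ 1.9077e+5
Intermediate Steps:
a(W) = -153 + W - 76/W (a(W) = (-153 - 76/W) + W = -153 + W - 76/W)
a(216) - 1*(-190707) = (-153 + 216 - 76/216) - 1*(-190707) = (-153 + 216 - 76*1/216) + 190707 = (-153 + 216 - 19/54) + 190707 = 3383/54 + 190707 = 10301561/54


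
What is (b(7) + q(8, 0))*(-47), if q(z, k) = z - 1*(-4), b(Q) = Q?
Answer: -893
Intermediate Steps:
q(z, k) = 4 + z (q(z, k) = z + 4 = 4 + z)
(b(7) + q(8, 0))*(-47) = (7 + (4 + 8))*(-47) = (7 + 12)*(-47) = 19*(-47) = -893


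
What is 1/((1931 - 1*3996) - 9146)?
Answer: -1/11211 ≈ -8.9198e-5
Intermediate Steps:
1/((1931 - 1*3996) - 9146) = 1/((1931 - 3996) - 9146) = 1/(-2065 - 9146) = 1/(-11211) = -1/11211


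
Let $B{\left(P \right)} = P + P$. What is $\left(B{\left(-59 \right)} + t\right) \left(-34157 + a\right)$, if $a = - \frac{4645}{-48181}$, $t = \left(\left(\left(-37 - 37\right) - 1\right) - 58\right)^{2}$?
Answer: $- \frac{28916836687812}{48181} \approx -6.0017 \cdot 10^{8}$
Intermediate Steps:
$B{\left(P \right)} = 2 P$
$t = 17689$ ($t = \left(\left(-74 - 1\right) - 58\right)^{2} = \left(-75 - 58\right)^{2} = \left(-133\right)^{2} = 17689$)
$a = \frac{4645}{48181}$ ($a = \left(-4645\right) \left(- \frac{1}{48181}\right) = \frac{4645}{48181} \approx 0.096407$)
$\left(B{\left(-59 \right)} + t\right) \left(-34157 + a\right) = \left(2 \left(-59\right) + 17689\right) \left(-34157 + \frac{4645}{48181}\right) = \left(-118 + 17689\right) \left(- \frac{1645713772}{48181}\right) = 17571 \left(- \frac{1645713772}{48181}\right) = - \frac{28916836687812}{48181}$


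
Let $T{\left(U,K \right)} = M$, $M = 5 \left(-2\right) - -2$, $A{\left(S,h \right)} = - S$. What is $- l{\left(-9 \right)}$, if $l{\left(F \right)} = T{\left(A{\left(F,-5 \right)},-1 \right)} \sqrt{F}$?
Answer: $24 i \approx 24.0 i$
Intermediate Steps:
$M = -8$ ($M = -10 + 2 = -8$)
$T{\left(U,K \right)} = -8$
$l{\left(F \right)} = - 8 \sqrt{F}$
$- l{\left(-9 \right)} = - \left(-8\right) \sqrt{-9} = - \left(-8\right) 3 i = - \left(-24\right) i = 24 i$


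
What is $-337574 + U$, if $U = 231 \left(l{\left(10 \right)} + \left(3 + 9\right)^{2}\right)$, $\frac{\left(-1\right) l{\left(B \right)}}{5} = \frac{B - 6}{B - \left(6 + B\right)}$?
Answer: $-303540$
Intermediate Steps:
$l{\left(B \right)} = -5 + \frac{5 B}{6}$ ($l{\left(B \right)} = - 5 \frac{B - 6}{B - \left(6 + B\right)} = - 5 \frac{-6 + B}{-6} = - 5 \left(-6 + B\right) \left(- \frac{1}{6}\right) = - 5 \left(1 - \frac{B}{6}\right) = -5 + \frac{5 B}{6}$)
$U = 34034$ ($U = 231 \left(\left(-5 + \frac{5}{6} \cdot 10\right) + \left(3 + 9\right)^{2}\right) = 231 \left(\left(-5 + \frac{25}{3}\right) + 12^{2}\right) = 231 \left(\frac{10}{3} + 144\right) = 231 \cdot \frac{442}{3} = 34034$)
$-337574 + U = -337574 + 34034 = -303540$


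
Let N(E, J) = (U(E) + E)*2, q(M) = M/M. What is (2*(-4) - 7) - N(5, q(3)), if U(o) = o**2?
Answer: -75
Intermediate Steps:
q(M) = 1
N(E, J) = 2*E + 2*E**2 (N(E, J) = (E**2 + E)*2 = (E + E**2)*2 = 2*E + 2*E**2)
(2*(-4) - 7) - N(5, q(3)) = (2*(-4) - 7) - 2*5*(1 + 5) = (-8 - 7) - 2*5*6 = -15 - 1*60 = -15 - 60 = -75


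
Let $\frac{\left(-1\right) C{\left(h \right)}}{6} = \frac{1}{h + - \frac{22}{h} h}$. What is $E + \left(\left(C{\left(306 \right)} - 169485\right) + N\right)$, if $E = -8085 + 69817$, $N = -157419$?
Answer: $- \frac{37654427}{142} \approx -2.6517 \cdot 10^{5}$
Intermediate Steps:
$C{\left(h \right)} = - \frac{6}{-22 + h}$ ($C{\left(h \right)} = - \frac{6}{h + - \frac{22}{h} h} = - \frac{6}{h - 22} = - \frac{6}{-22 + h}$)
$E = 61732$
$E + \left(\left(C{\left(306 \right)} - 169485\right) + N\right) = 61732 - \left(326904 + \frac{6}{-22 + 306}\right) = 61732 - \left(326904 + \frac{3}{142}\right) = 61732 - \frac{46420371}{142} = - \frac{37654427}{142}$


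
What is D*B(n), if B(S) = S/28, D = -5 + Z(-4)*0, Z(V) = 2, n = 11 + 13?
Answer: -30/7 ≈ -4.2857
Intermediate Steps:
n = 24
D = -5 (D = -5 + 2*0 = -5 + 0 = -5)
B(S) = S/28 (B(S) = S*(1/28) = S/28)
D*B(n) = -5*24/28 = -5*6/7 = -30/7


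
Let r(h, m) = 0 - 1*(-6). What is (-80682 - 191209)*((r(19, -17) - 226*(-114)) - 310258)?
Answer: 77349726808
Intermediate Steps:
r(h, m) = 6 (r(h, m) = 0 + 6 = 6)
(-80682 - 191209)*((r(19, -17) - 226*(-114)) - 310258) = (-80682 - 191209)*((6 - 226*(-114)) - 310258) = -271891*((6 + 25764) - 310258) = -271891*(25770 - 310258) = -271891*(-284488) = 77349726808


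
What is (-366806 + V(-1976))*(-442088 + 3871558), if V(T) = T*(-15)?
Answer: -1156300682020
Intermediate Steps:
V(T) = -15*T
(-366806 + V(-1976))*(-442088 + 3871558) = (-366806 - 15*(-1976))*(-442088 + 3871558) = (-366806 + 29640)*3429470 = -337166*3429470 = -1156300682020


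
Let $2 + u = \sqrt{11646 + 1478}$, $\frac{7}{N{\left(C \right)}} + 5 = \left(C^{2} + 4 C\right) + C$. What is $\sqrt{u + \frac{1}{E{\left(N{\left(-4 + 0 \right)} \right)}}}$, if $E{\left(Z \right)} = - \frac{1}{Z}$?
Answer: $\frac{\sqrt{-11 + 18 \sqrt{3281}}}{3} \approx 10.646$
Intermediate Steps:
$N{\left(C \right)} = \frac{7}{-5 + C^{2} + 5 C}$ ($N{\left(C \right)} = \frac{7}{-5 + \left(\left(C^{2} + 4 C\right) + C\right)} = \frac{7}{-5 + \left(C^{2} + 5 C\right)} = \frac{7}{-5 + C^{2} + 5 C}$)
$u = -2 + 2 \sqrt{3281}$ ($u = -2 + \sqrt{11646 + 1478} = -2 + \sqrt{13124} = -2 + 2 \sqrt{3281} \approx 112.56$)
$\sqrt{u + \frac{1}{E{\left(N{\left(-4 + 0 \right)} \right)}}} = \sqrt{\left(-2 + 2 \sqrt{3281}\right) + \frac{1}{\left(-1\right) \frac{1}{7 \frac{1}{-5 + \left(-4 + 0\right)^{2} + 5 \left(-4 + 0\right)}}}} = \sqrt{\left(-2 + 2 \sqrt{3281}\right) + \frac{1}{\left(-1\right) \frac{1}{7 \frac{1}{-5 + \left(-4\right)^{2} + 5 \left(-4\right)}}}} = \sqrt{\left(-2 + 2 \sqrt{3281}\right) + \frac{1}{\left(-1\right) \frac{1}{7 \frac{1}{-5 + 16 - 20}}}} = \sqrt{\left(-2 + 2 \sqrt{3281}\right) + \frac{1}{\left(-1\right) \frac{1}{7 \frac{1}{-9}}}} = \sqrt{\left(-2 + 2 \sqrt{3281}\right) + \frac{1}{\left(-1\right) \frac{1}{7 \left(- \frac{1}{9}\right)}}} = \sqrt{\left(-2 + 2 \sqrt{3281}\right) + \frac{1}{\left(-1\right) \frac{1}{- \frac{7}{9}}}} = \sqrt{\left(-2 + 2 \sqrt{3281}\right) + \frac{1}{\left(-1\right) \left(- \frac{9}{7}\right)}} = \sqrt{\left(-2 + 2 \sqrt{3281}\right) + \frac{1}{\frac{9}{7}}} = \sqrt{\left(-2 + 2 \sqrt{3281}\right) + \frac{7}{9}} = \sqrt{- \frac{11}{9} + 2 \sqrt{3281}}$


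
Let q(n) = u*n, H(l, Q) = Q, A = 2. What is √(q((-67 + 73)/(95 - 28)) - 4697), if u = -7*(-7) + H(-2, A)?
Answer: I*√21064331/67 ≈ 68.501*I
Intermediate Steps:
u = 51 (u = -7*(-7) + 2 = 49 + 2 = 51)
q(n) = 51*n
√(q((-67 + 73)/(95 - 28)) - 4697) = √(51*((-67 + 73)/(95 - 28)) - 4697) = √(51*(6/67) - 4697) = √(306/67 - 4697) = √(-314393/67) = I*√21064331/67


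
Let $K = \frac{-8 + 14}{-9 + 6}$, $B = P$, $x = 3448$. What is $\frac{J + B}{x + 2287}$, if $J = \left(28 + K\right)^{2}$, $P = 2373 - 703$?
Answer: $\frac{2346}{5735} \approx 0.40907$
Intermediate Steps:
$P = 1670$
$B = 1670$
$K = -2$ ($K = \frac{6}{-3} = 6 \left(- \frac{1}{3}\right) = -2$)
$J = 676$ ($J = \left(28 - 2\right)^{2} = 26^{2} = 676$)
$\frac{J + B}{x + 2287} = \frac{676 + 1670}{3448 + 2287} = \frac{2346}{5735}$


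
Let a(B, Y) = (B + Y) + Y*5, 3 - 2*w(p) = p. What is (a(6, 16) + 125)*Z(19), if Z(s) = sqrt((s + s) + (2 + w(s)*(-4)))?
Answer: 1362*sqrt(2) ≈ 1926.2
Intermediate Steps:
w(p) = 3/2 - p/2
a(B, Y) = B + 6*Y (a(B, Y) = (B + Y) + 5*Y = B + 6*Y)
Z(s) = sqrt(-4 + 4*s) (Z(s) = sqrt((s + s) + (2 + (3/2 - s/2)*(-4))) = sqrt(2*s + (2 + (-6 + 2*s))) = sqrt(2*s + (-4 + 2*s)) = sqrt(-4 + 4*s))
(a(6, 16) + 125)*Z(19) = ((6 + 6*16) + 125)*(2*sqrt(-1 + 19)) = ((6 + 96) + 125)*(2*sqrt(18)) = (102 + 125)*(2*(3*sqrt(2))) = 227*(6*sqrt(2)) = 1362*sqrt(2)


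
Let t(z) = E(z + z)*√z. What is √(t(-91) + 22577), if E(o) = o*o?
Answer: √(22577 + 33124*I*√91) ≈ 411.93 + 383.54*I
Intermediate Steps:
E(o) = o²
t(z) = 4*z^(5/2) (t(z) = (z + z)²*√z = (2*z)²*√z = (4*z²)*√z = 4*z^(5/2))
√(t(-91) + 22577) = √(4*(-91)^(5/2) + 22577) = √(4*(8281*I*√91) + 22577) = √(33124*I*√91 + 22577) = √(22577 + 33124*I*√91)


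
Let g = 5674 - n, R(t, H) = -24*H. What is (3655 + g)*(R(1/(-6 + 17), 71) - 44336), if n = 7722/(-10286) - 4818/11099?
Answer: -2229118993348240/5189287 ≈ -4.2956e+8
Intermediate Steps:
n = -6148383/5189287 (n = 7722*(-1/10286) - 4818*1/11099 = -3861/5143 - 438/1009 = -6148383/5189287 ≈ -1.1848)
g = 29450162821/5189287 (g = 5674 - 1*(-6148383/5189287) = 5674 + 6148383/5189287 = 29450162821/5189287 ≈ 5675.2)
(3655 + g)*(R(1/(-6 + 17), 71) - 44336) = (3655 + 29450162821/5189287)*(-24*71 - 44336) = 48417006806*(-1704 - 44336)/5189287 = (48417006806/5189287)*(-46040) = -2229118993348240/5189287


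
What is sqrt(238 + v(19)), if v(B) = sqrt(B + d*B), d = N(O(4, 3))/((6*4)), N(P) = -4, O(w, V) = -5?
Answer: sqrt(8568 + 6*sqrt(570))/6 ≈ 15.556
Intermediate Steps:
d = -1/6 (d = -4/(6*4) = -4/24 = -4*1/24 = -1/6 ≈ -0.16667)
v(B) = sqrt(30)*sqrt(B)/6 (v(B) = sqrt(B - B/6) = sqrt(5*B/6) = sqrt(30)*sqrt(B)/6)
sqrt(238 + v(19)) = sqrt(238 + sqrt(30)*sqrt(19)/6) = sqrt(238 + sqrt(570)/6)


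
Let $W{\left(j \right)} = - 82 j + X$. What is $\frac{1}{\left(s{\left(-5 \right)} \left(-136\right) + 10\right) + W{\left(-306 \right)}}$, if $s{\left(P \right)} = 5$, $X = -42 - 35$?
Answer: $\frac{1}{24345} \approx 4.1076 \cdot 10^{-5}$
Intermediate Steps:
$X = -77$ ($X = -42 - 35 = -77$)
$W{\left(j \right)} = -77 - 82 j$ ($W{\left(j \right)} = - 82 j - 77 = -77 - 82 j$)
$\frac{1}{\left(s{\left(-5 \right)} \left(-136\right) + 10\right) + W{\left(-306 \right)}} = \frac{1}{\left(5 \left(-136\right) + 10\right) - -25015} = \frac{1}{\left(-680 + 10\right) + \left(-77 + 25092\right)} = \frac{1}{-670 + 25015} = \frac{1}{24345}$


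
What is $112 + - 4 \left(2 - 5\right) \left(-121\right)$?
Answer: $-1340$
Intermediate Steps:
$112 + - 4 \left(2 - 5\right) \left(-121\right) = 112 + \left(-4\right) \left(-3\right) \left(-121\right) = 112 + 12 \left(-121\right) = 112 - 1452 = -1340$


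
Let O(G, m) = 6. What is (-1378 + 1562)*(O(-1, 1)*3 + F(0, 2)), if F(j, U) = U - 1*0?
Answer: 3680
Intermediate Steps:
F(j, U) = U (F(j, U) = U + 0 = U)
(-1378 + 1562)*(O(-1, 1)*3 + F(0, 2)) = (-1378 + 1562)*(6*3 + 2) = 184*(18 + 2) = 184*20 = 3680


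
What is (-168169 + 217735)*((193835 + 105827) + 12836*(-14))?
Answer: 5945838228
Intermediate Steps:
(-168169 + 217735)*((193835 + 105827) + 12836*(-14)) = 49566*(299662 - 179704) = 49566*119958 = 5945838228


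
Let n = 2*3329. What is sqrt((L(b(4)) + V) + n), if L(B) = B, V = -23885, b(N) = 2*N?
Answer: I*sqrt(17219) ≈ 131.22*I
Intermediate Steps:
n = 6658
sqrt((L(b(4)) + V) + n) = sqrt((2*4 - 23885) + 6658) = sqrt((8 - 23885) + 6658) = sqrt(-23877 + 6658) = sqrt(-17219) = I*sqrt(17219)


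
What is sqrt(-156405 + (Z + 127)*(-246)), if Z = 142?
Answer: 3*I*sqrt(24731) ≈ 471.78*I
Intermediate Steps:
sqrt(-156405 + (Z + 127)*(-246)) = sqrt(-156405 + (142 + 127)*(-246)) = sqrt(-156405 + 269*(-246)) = sqrt(-156405 - 66174) = sqrt(-222579) = 3*I*sqrt(24731)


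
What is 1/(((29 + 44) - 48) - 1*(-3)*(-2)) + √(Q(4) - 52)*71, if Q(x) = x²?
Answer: 1/19 + 426*I ≈ 0.052632 + 426.0*I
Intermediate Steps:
1/(((29 + 44) - 48) - 1*(-3)*(-2)) + √(Q(4) - 52)*71 = 1/(((29 + 44) - 48) - 1*(-3)*(-2)) + √(4² - 52)*71 = 1/((73 - 48) + 3*(-2)) + √(16 - 52)*71 = 1/(25 - 6) + √(-36)*71 = 1/19 + (6*I)*71 = 1/19 + 426*I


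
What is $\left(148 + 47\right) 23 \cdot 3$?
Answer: $13455$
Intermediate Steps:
$\left(148 + 47\right) 23 \cdot 3 = 195 \cdot 69 = 13455$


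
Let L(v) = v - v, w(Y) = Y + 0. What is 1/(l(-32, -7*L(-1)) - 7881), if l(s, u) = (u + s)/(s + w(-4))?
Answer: -9/70921 ≈ -0.00012690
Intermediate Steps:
w(Y) = Y
L(v) = 0
l(s, u) = (s + u)/(-4 + s) (l(s, u) = (u + s)/(s - 4) = (s + u)/(-4 + s))
1/(l(-32, -7*L(-1)) - 7881) = 1/((-32 - 7*0)/(-4 - 32) - 7881) = 1/((-32 + 0)/(-36) - 7881) = 1/(-1/36*(-32) - 7881) = 1/(8/9 - 7881) = 1/(-70921/9) = -9/70921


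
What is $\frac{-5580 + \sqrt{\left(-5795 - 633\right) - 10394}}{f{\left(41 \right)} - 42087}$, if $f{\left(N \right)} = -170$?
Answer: $\frac{5580}{42257} - \frac{i \sqrt{16822}}{42257} \approx 0.13205 - 0.0030693 i$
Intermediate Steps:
$\frac{-5580 + \sqrt{\left(-5795 - 633\right) - 10394}}{f{\left(41 \right)} - 42087} = \frac{-5580 + \sqrt{\left(-5795 - 633\right) - 10394}}{-170 - 42087} = \frac{-5580 + \sqrt{\left(-5795 - 633\right) - 10394}}{-42257} = \left(-5580 + \sqrt{-6428 - 10394}\right) \left(- \frac{1}{42257}\right) = \left(-5580 + \sqrt{-16822}\right) \left(- \frac{1}{42257}\right) = \left(-5580 + i \sqrt{16822}\right) \left(- \frac{1}{42257}\right) = \frac{5580}{42257} - \frac{i \sqrt{16822}}{42257}$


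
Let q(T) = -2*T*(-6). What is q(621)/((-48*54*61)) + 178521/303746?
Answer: 40066045/74114024 ≈ 0.54060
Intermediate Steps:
q(T) = 12*T
q(621)/((-48*54*61)) + 178521/303746 = (12*621)/((-48*54*61)) + 178521/303746 = 7452/((-2592*61)) + 178521*(1/303746) = 7452/(-158112) + 178521/303746 = 7452*(-1/158112) + 178521/303746 = -23/488 + 178521/303746 = 40066045/74114024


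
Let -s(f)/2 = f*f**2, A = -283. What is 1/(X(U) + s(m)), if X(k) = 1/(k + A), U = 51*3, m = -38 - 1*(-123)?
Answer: -130/159672501 ≈ -8.1417e-7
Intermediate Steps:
m = 85 (m = -38 + 123 = 85)
s(f) = -2*f**3 (s(f) = -2*f*f**2 = -2*f**3)
U = 153
X(k) = 1/(-283 + k) (X(k) = 1/(k - 283) = 1/(-283 + k))
1/(X(U) + s(m)) = 1/(1/(-283 + 153) - 2*85**3) = 1/(1/(-130) - 2*614125) = 1/(-1/130 - 1228250) = 1/(-159672501/130) = -130/159672501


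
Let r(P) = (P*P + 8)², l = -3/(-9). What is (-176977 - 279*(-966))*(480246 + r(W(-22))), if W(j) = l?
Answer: 3600175581935/81 ≈ 4.4447e+10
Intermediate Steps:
l = ⅓ (l = -3*(-⅑) = ⅓ ≈ 0.33333)
W(j) = ⅓
r(P) = (8 + P²)² (r(P) = (P² + 8)² = (8 + P²)²)
(-176977 - 279*(-966))*(480246 + r(W(-22))) = (-176977 - 279*(-966))*(480246 + (8 + (⅓)²)²) = (-176977 + 269514)*(480246 + (8 + ⅑)²) = 92537*(480246 + (73/9)²) = 92537*(480246 + 5329/81) = 92537*(38905255/81) = 3600175581935/81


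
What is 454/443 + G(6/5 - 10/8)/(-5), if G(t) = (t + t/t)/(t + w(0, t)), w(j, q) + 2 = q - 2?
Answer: 194557/181630 ≈ 1.0712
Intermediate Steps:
w(j, q) = -4 + q (w(j, q) = -2 + (q - 2) = -2 + (-2 + q) = -4 + q)
G(t) = (1 + t)/(-4 + 2*t) (G(t) = (t + t/t)/(t + (-4 + t)) = (t + 1)/(-4 + 2*t) = (1 + t)/(-4 + 2*t))
454/443 + G(6/5 - 10/8)/(-5) = 454/443 + ((1 + (6/5 - 10/8))/(2*(-2 + (6/5 - 10/8))))/(-5) = 454*(1/443) + ((1 + (6*(1/5) - 10*1/8))/(2*(-2 + (6*(1/5) - 10*1/8))))*(-1/5) = 454/443 + ((1 + (6/5 - 5/4))/(2*(-2 + (6/5 - 5/4))))*(-1/5) = 454/443 + ((1 - 1/20)/(2*(-2 - 1/20)))*(-1/5) = 454/443 + ((1/2)*(19/20)/(-41/20))*(-1/5) = 454/443 + ((1/2)*(-20/41)*(19/20))*(-1/5) = 454/443 - 19/82*(-1/5) = 454/443 + 19/410 = 194557/181630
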